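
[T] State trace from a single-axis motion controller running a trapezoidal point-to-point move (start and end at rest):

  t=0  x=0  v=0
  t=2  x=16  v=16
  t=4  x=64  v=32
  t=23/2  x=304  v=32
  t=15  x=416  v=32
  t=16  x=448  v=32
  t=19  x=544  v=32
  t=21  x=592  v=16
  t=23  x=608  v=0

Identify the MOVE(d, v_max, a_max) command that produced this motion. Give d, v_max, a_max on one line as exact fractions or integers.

d=608 v_max=32 a_max=8

final state: t=23, x=608, v=0 → d = 608
a_max = (16−0)/(2−0) = 8
max v = 32 over t∈[4,19] → v_max = 32
check: 32·(4+15) = 608 ✓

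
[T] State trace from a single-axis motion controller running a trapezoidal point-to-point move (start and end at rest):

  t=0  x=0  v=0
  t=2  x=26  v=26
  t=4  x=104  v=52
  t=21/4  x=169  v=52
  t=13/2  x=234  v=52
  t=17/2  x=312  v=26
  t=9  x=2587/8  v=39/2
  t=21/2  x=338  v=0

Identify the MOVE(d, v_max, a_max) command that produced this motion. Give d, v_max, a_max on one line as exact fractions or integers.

final state: t=21/2, x=338, v=0 → d = 338
a_max = (26−0)/(2−0) = 13
max v = 52 over t∈[4,13/2] → v_max = 52
check: 52·(4+5/2) = 338 ✓

d=338 v_max=52 a_max=13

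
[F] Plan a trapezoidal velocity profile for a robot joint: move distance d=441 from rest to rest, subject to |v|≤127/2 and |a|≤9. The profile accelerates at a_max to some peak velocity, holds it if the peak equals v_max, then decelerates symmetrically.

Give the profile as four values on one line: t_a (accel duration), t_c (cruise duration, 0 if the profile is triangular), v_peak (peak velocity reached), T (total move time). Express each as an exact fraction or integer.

t_a=7 t_c=0 v_peak=63 T=14

v_max²/a_max = (127/2)²/9 = 16129/36
441 < 16129/36 → triangular
v_peak = √(441·9) = √3969 = 63
t_a = 63/9 = 7; t_c = 0
T = 2·7 = 14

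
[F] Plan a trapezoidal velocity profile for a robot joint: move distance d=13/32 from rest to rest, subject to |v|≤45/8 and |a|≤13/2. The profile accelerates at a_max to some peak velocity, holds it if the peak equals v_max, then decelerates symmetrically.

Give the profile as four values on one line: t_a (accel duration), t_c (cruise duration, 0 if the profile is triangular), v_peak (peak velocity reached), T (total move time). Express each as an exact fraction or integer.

t_a=1/4 t_c=0 v_peak=13/8 T=1/2

v_max²/a_max = (45/8)²/(13/2) = 2025/416
13/32 < 2025/416 so t_c = 0
v_peak = √(13/32·13/2) = √(169/64) = 13/8
t_a = (13/8)/(13/2) = 1/4; t_c = 0
T = 2·1/4 = 1/2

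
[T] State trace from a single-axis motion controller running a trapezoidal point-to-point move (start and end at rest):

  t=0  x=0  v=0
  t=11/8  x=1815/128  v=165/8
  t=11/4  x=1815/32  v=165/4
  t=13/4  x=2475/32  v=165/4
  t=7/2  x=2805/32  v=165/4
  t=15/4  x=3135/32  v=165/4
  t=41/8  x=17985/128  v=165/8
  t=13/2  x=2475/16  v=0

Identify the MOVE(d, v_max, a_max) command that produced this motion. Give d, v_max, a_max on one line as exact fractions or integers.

d=2475/16 v_max=165/4 a_max=15

final state: t=13/2, x=2475/16, v=0 → d = 2475/16
a_max = (165/8−0)/(11/8−0) = 15
max v = 165/4 over t∈[11/4,15/4] → v_max = 165/4
check: 165/4·(11/4+1) = 2475/16 ✓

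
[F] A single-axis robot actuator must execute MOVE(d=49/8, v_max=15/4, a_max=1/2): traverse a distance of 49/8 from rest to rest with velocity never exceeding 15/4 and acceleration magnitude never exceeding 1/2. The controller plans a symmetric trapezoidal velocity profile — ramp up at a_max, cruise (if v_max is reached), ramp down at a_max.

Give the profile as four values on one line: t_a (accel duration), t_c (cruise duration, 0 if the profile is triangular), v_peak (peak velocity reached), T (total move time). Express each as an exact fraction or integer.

(v_max)²/a_max = (15/4)²/(1/2) = 225/8
49/8 < 225/8 ⇒ no cruise
v_peak = √(49/8·1/2) = √(49/16) = 7/4
t_a = (7/4)/(1/2) = 7/2; t_c = 0
T = 2·7/2 = 7

t_a=7/2 t_c=0 v_peak=7/4 T=7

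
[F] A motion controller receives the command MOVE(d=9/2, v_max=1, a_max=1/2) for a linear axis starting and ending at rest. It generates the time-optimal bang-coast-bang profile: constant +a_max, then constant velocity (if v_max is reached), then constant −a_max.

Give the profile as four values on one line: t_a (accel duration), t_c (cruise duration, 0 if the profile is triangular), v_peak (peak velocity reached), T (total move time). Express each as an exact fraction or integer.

t_a=2 t_c=5/2 v_peak=1 T=13/2

v_max²/a_max = 1²/(1/2) = 2
9/2 ≥ 2 → trapezoidal
t_a = 1/(1/2) = 2; v_peak = 1
d_cruise = 9/2 − 2 = 5/2; t_c = (5/2)/1 = 5/2
T = 2·2 + 5/2 = 13/2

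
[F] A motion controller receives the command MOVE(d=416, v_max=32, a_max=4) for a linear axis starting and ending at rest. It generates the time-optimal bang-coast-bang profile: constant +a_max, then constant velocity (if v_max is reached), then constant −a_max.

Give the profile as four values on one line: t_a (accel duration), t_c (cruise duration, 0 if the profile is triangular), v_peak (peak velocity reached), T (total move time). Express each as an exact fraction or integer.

t_a=8 t_c=5 v_peak=32 T=21

v_max²/a_max = 32²/4 = 256
416 ≥ 256 so v_max reached
t_a = 32/4 = 8; v_peak = 32
d_cruise = 416 − 256 = 160; t_c = 160/32 = 5
T = 2·8 + 5 = 21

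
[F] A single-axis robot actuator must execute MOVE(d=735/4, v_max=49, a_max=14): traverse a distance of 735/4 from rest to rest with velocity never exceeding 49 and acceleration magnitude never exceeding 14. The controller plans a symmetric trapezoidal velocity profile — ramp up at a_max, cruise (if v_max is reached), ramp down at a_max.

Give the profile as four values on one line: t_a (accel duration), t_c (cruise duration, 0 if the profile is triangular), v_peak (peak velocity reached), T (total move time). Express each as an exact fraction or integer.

v_max²/a_max = 49²/14 = 343/2
735/4 ≥ 343/2 ⇒ cruise phase
t_a = 49/14 = 7/2; v_peak = 49
d_cruise = 735/4 − 343/2 = 49/4; t_c = (49/4)/49 = 1/4
T = 2·7/2 + 1/4 = 29/4

t_a=7/2 t_c=1/4 v_peak=49 T=29/4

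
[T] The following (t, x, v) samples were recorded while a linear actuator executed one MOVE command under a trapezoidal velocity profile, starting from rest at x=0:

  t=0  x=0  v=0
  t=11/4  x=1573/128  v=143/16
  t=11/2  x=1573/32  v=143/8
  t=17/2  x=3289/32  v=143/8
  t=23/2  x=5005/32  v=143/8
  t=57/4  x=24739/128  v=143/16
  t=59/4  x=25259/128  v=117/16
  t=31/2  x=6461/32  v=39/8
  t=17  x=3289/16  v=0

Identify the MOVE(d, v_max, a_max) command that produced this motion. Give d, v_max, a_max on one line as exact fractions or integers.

final state: t=17, x=3289/16, v=0 → d = 3289/16
a_max = (143/16−0)/(11/4−0) = 13/4
max v = 143/8 over t∈[11/2,23/2] → v_max = 143/8
check: 143/8·(11/2+6) = 3289/16 ✓

d=3289/16 v_max=143/8 a_max=13/4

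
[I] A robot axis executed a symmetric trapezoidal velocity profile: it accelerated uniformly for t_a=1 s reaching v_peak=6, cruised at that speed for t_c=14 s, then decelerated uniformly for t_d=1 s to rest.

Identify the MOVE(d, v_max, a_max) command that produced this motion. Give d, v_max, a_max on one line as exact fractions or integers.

d=90 v_max=6 a_max=6

a_max = 6/1 = 6
d_a = ½·6·1 = 3; d_c = 6·14 = 84
d = 2·3 + 84 = 90
t_c = 14 > 0 so v_max = 6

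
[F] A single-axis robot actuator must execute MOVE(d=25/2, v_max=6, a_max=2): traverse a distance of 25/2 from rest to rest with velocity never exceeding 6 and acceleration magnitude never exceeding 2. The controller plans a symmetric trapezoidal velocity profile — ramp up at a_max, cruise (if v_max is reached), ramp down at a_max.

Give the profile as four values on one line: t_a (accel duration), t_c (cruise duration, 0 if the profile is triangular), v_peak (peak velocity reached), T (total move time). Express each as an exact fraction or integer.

t_a=5/2 t_c=0 v_peak=5 T=5

(v_max)²/a_max = 6²/2 = 18
25/2 < 18 → triangular
v_peak = √(25/2·2) = √25 = 5
t_a = 5/2; t_c = 0
T = 2·5/2 = 5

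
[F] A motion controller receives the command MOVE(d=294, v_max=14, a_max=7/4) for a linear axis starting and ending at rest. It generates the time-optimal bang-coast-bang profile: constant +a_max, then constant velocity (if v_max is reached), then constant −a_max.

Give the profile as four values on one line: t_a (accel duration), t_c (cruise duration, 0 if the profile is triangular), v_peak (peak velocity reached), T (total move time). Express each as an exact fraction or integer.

t_a=8 t_c=13 v_peak=14 T=29

vₘ²/aₘ = 14²/(7/4) = 112
294 ≥ 112 ⇒ cruise phase
t_a = 14/(7/4) = 8; v_peak = 14
d_cruise = 294 − 112 = 182; t_c = 182/14 = 13
T = 2·8 + 13 = 29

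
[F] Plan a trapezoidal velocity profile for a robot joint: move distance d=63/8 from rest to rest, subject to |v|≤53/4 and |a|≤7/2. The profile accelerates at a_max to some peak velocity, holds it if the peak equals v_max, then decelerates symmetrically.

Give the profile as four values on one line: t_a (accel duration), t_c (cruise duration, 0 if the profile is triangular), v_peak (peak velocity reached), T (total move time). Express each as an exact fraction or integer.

t_a=3/2 t_c=0 v_peak=21/4 T=3

v_max²/a_max = (53/4)²/(7/2) = 2809/56
63/8 < 2809/56 so t_c = 0
v_peak = √(63/8·7/2) = √(441/16) = 21/4
t_a = (21/4)/(7/2) = 3/2; t_c = 0
T = 2·3/2 = 3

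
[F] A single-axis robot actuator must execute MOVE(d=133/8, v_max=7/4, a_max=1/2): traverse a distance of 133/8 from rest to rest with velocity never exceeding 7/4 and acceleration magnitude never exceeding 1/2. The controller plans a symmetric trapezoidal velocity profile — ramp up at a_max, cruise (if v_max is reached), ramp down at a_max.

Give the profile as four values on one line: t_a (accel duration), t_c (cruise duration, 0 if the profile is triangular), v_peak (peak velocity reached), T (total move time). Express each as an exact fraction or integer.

v_max²/a_max = (7/4)²/(1/2) = 49/8
133/8 ≥ 49/8 so v_max reached
t_a = (7/4)/(1/2) = 7/2; v_peak = 7/4
d_cruise = 133/8 − 49/8 = 21/2; t_c = (21/2)/(7/4) = 6
T = 2·7/2 + 6 = 13

t_a=7/2 t_c=6 v_peak=7/4 T=13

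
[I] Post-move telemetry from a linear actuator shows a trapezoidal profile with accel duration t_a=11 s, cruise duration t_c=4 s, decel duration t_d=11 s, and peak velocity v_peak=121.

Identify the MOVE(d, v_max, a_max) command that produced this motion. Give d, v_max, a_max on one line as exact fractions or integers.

a_max = 121/11 = 11
d_a = ½·121·11 = 1331/2; d_c = 121·4 = 484
d = 2·1331/2 + 484 = 1815
t_c = 4 > 0 so v_max = 121

d=1815 v_max=121 a_max=11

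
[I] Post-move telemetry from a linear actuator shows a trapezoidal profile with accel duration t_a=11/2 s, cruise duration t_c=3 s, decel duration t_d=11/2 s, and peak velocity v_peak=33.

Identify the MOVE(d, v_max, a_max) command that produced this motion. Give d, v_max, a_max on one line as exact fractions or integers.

d=561/2 v_max=33 a_max=6

a_max = 33/(11/2) = 6
d_a = ½·33·11/2 = 363/4; d_c = 33·3 = 99
d = 2·363/4 + 99 = 561/2
t_c = 3 > 0 ⇒ limit active, v_max = 33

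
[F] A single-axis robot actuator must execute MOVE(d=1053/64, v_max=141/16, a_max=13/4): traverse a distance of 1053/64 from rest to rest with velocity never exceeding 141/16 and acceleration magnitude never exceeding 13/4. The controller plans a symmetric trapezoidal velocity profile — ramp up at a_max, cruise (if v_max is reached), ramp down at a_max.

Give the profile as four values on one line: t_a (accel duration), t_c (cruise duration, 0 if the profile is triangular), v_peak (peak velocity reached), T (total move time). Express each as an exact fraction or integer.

t_a=9/4 t_c=0 v_peak=117/16 T=9/2

v_max²/a_max = (141/16)²/(13/4) = 19881/832
1053/64 < 19881/832 ⇒ no cruise
v_peak = √(1053/64·13/4) = √(13689/256) = 117/16
t_a = (117/16)/(13/4) = 9/4; t_c = 0
T = 2·9/4 = 9/2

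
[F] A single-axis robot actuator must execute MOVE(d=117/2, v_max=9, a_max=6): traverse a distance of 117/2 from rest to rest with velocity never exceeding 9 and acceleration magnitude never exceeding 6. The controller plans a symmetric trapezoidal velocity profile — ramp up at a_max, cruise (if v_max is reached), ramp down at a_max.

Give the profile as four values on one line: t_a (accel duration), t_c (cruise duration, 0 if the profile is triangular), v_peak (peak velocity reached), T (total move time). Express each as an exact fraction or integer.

t_a=3/2 t_c=5 v_peak=9 T=8

v_max²/a_max = 9²/6 = 27/2
117/2 ≥ 27/2 ⇒ cruise phase
t_a = 9/6 = 3/2; v_peak = 9
d_cruise = 117/2 − 27/2 = 45; t_c = 45/9 = 5
T = 2·3/2 + 5 = 8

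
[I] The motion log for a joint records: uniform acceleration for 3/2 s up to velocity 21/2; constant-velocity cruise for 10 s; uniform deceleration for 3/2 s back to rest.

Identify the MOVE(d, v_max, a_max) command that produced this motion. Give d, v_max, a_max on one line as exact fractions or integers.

a_max = (21/2)/(3/2) = 7
d_a = ½·21/2·3/2 = 63/8; d_c = 21/2·10 = 105
d = 2·63/8 + 105 = 483/4
t_c = 10 > 0 ⇒ limit active, v_max = 21/2

d=483/4 v_max=21/2 a_max=7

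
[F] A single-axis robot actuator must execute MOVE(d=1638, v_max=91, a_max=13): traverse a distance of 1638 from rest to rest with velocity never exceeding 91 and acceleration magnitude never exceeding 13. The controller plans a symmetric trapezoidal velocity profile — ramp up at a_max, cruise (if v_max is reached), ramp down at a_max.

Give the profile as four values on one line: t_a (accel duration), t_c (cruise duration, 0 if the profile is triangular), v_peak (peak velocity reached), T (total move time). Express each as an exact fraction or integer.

(v_max)²/a_max = 91²/13 = 637
1638 ≥ 637 ⇒ cruise phase
t_a = 91/13 = 7; v_peak = 91
d_cruise = 1638 − 637 = 1001; t_c = 1001/91 = 11
T = 2·7 + 11 = 25

t_a=7 t_c=11 v_peak=91 T=25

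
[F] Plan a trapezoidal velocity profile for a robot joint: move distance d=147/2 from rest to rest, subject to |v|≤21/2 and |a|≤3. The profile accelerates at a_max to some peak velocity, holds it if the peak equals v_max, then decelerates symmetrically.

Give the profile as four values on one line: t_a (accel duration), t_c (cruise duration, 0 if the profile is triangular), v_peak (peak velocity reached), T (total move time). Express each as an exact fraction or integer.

t_a=7/2 t_c=7/2 v_peak=21/2 T=21/2

v_max²/a_max = (21/2)²/3 = 147/4
147/2 ≥ 147/4 so v_max reached
t_a = (21/2)/3 = 7/2; v_peak = 21/2
d_cruise = 147/2 − 147/4 = 147/4; t_c = (147/4)/(21/2) = 7/2
T = 2·7/2 + 7/2 = 21/2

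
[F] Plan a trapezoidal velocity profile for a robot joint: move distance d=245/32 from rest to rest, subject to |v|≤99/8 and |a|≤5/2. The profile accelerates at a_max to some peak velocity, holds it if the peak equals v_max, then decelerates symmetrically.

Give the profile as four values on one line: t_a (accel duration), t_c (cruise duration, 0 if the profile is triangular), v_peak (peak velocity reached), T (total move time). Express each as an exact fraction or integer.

t_a=7/4 t_c=0 v_peak=35/8 T=7/2

(v_max)²/a_max = (99/8)²/(5/2) = 9801/160
245/32 < 9801/160 so t_c = 0
v_peak = √(245/32·5/2) = √(1225/64) = 35/8
t_a = (35/8)/(5/2) = 7/4; t_c = 0
T = 2·7/4 = 7/2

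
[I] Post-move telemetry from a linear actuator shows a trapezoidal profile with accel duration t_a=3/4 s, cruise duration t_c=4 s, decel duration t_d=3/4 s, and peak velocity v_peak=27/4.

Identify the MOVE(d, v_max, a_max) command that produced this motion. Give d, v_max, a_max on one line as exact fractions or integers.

d=513/16 v_max=27/4 a_max=9

a_max = (27/4)/(3/4) = 9
d_a = ½·27/4·3/4 = 81/32; d_c = 27/4·4 = 27
d = 2·81/32 + 27 = 513/16
t_c = 4 > 0 so v_max = 27/4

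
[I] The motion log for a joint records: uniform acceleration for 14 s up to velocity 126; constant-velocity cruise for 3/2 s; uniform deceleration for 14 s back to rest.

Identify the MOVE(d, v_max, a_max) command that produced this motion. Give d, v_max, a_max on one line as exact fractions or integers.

d=1953 v_max=126 a_max=9

a_max = 126/14 = 9
d_a = ½·126·14 = 882; d_c = 126·3/2 = 189
d = 2·882 + 189 = 1953
t_c = 3/2 > 0 ⇒ limit active, v_max = 126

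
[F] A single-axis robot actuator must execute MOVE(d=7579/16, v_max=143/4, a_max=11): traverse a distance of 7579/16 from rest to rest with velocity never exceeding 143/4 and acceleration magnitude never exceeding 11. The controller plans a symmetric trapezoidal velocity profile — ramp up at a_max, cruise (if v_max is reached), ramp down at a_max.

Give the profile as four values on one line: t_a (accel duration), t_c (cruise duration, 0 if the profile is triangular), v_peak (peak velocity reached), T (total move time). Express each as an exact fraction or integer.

v_max²/a_max = (143/4)²/11 = 1859/16
7579/16 ≥ 1859/16 → trapezoidal
t_a = (143/4)/11 = 13/4; v_peak = 143/4
d_cruise = 7579/16 − 1859/16 = 715/2; t_c = (715/2)/(143/4) = 10
T = 2·13/4 + 10 = 33/2

t_a=13/4 t_c=10 v_peak=143/4 T=33/2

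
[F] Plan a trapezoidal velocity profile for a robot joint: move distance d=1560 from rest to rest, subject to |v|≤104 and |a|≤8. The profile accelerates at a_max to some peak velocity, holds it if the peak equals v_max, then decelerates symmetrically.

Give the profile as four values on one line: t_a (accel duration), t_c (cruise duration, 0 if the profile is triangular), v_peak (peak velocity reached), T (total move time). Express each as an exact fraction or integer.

t_a=13 t_c=2 v_peak=104 T=28

v_max²/a_max = 104²/8 = 1352
1560 ≥ 1352 so v_max reached
t_a = 104/8 = 13; v_peak = 104
d_cruise = 1560 − 1352 = 208; t_c = 208/104 = 2
T = 2·13 + 2 = 28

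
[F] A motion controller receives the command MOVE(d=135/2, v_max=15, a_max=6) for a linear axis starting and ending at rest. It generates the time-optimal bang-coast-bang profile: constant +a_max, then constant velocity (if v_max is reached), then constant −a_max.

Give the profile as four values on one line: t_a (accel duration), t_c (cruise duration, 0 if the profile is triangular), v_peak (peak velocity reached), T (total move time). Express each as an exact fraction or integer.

t_a=5/2 t_c=2 v_peak=15 T=7

(v_max)²/a_max = 15²/6 = 75/2
135/2 ≥ 75/2 ⇒ cruise phase
t_a = 15/6 = 5/2; v_peak = 15
d_cruise = 135/2 − 75/2 = 30; t_c = 30/15 = 2
T = 2·5/2 + 2 = 7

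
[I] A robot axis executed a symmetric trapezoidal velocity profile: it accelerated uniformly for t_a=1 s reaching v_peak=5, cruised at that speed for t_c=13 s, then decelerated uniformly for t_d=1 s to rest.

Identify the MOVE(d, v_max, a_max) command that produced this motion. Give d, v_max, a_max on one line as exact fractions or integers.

d=70 v_max=5 a_max=5

a_max = 5/1 = 5
d_a = ½·5·1 = 5/2; d_c = 5·13 = 65
d = 2·5/2 + 65 = 70
t_c = 13 > 0 ⇒ limit active, v_max = 5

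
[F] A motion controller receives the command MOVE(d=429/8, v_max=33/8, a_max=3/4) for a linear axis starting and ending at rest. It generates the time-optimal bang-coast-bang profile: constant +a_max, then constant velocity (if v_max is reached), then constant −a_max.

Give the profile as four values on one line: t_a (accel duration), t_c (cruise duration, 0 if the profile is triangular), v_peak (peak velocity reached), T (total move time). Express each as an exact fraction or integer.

vₘ²/aₘ = (33/8)²/(3/4) = 363/16
429/8 ≥ 363/16 → trapezoidal
t_a = (33/8)/(3/4) = 11/2; v_peak = 33/8
d_cruise = 429/8 − 363/16 = 495/16; t_c = (495/16)/(33/8) = 15/2
T = 2·11/2 + 15/2 = 37/2

t_a=11/2 t_c=15/2 v_peak=33/8 T=37/2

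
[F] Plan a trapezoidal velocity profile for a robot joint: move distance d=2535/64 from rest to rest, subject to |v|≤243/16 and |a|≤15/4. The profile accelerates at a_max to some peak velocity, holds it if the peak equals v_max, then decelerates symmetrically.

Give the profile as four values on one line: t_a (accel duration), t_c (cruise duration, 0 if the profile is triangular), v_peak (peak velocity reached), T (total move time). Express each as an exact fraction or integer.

v_max²/a_max = (243/16)²/(15/4) = 19683/320
2535/64 < 19683/320 → triangular
v_peak = √(2535/64·15/4) = √(38025/256) = 195/16
t_a = (195/16)/(15/4) = 13/4; t_c = 0
T = 2·13/4 = 13/2

t_a=13/4 t_c=0 v_peak=195/16 T=13/2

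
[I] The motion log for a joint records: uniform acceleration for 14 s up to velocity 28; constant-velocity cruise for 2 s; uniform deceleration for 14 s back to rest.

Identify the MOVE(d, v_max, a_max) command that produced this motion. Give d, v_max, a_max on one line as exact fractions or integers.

a_max = 28/14 = 2
d_a = ½·28·14 = 196; d_c = 28·2 = 56
d = 2·196 + 56 = 448
t_c = 2 > 0 → v_max = v_peak = 28

d=448 v_max=28 a_max=2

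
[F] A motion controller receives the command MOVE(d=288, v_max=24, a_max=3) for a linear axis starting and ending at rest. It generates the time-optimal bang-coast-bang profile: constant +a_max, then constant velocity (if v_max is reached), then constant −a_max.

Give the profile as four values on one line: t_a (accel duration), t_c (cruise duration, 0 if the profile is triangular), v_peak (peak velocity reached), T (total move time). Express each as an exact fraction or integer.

v_max²/a_max = 24²/3 = 192
288 ≥ 192 so v_max reached
t_a = 24/3 = 8; v_peak = 24
d_cruise = 288 − 192 = 96; t_c = 96/24 = 4
T = 2·8 + 4 = 20

t_a=8 t_c=4 v_peak=24 T=20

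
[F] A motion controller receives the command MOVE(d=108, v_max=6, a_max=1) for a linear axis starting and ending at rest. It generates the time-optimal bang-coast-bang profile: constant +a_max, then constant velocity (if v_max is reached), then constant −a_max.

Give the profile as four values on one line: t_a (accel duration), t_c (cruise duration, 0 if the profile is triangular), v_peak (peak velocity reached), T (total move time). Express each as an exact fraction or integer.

t_a=6 t_c=12 v_peak=6 T=24

v_max²/a_max = 6²/1 = 36
108 ≥ 36 so v_max reached
t_a = 6/1 = 6; v_peak = 6
d_cruise = 108 − 36 = 72; t_c = 72/6 = 12
T = 2·6 + 12 = 24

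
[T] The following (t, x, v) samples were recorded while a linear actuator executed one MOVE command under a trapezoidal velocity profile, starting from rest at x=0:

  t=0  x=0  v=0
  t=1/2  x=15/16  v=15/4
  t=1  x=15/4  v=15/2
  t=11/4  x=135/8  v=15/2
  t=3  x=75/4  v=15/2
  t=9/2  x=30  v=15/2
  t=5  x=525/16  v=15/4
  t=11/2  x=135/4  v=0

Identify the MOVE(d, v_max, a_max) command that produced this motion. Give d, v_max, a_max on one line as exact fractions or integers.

final state: t=11/2, x=135/4, v=0 → d = 135/4
a_max = (15/4−0)/(1/2−0) = 15/2
max v = 15/2 over t∈[1,9/2] → v_max = 15/2
check: 15/2·(1+7/2) = 135/4 ✓

d=135/4 v_max=15/2 a_max=15/2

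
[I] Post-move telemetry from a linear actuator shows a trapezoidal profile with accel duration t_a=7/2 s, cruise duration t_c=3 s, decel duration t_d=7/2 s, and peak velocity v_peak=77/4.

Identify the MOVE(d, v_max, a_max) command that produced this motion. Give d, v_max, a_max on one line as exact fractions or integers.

d=1001/8 v_max=77/4 a_max=11/2

a_max = (77/4)/(7/2) = 11/2
d_a = ½·77/4·7/2 = 539/16; d_c = 77/4·3 = 231/4
d = 2·539/16 + 231/4 = 1001/8
t_c = 3 > 0 → v_max = v_peak = 77/4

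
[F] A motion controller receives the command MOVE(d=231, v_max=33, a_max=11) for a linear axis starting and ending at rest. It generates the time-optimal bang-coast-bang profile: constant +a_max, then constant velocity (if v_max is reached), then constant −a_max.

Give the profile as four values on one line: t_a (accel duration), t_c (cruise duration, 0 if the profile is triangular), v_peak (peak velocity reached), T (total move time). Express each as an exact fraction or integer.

t_a=3 t_c=4 v_peak=33 T=10

(v_max)²/a_max = 33²/11 = 99
231 ≥ 99 ⇒ cruise phase
t_a = 33/11 = 3; v_peak = 33
d_cruise = 231 − 99 = 132; t_c = 132/33 = 4
T = 2·3 + 4 = 10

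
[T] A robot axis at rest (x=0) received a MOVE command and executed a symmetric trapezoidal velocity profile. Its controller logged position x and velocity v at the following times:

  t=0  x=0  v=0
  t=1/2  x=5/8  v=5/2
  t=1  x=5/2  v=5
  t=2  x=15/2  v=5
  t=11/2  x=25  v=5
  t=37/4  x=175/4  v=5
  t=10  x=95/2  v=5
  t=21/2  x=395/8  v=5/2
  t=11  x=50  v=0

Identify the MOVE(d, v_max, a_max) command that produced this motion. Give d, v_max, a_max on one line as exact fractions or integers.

d=50 v_max=5 a_max=5

final state: t=11, x=50, v=0 → d = 50
a_max = (5/2−0)/(1/2−0) = 5
max v = 5 over t∈[1,10] → v_max = 5
check: 5·(1+9) = 50 ✓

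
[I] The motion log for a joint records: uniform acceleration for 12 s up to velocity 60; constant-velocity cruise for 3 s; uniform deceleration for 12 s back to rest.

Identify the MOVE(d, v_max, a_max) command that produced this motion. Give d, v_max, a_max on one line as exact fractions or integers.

d=900 v_max=60 a_max=5

a_max = 60/12 = 5
d_a = ½·60·12 = 360; d_c = 60·3 = 180
d = 2·360 + 180 = 900
t_c = 3 > 0 so v_max = 60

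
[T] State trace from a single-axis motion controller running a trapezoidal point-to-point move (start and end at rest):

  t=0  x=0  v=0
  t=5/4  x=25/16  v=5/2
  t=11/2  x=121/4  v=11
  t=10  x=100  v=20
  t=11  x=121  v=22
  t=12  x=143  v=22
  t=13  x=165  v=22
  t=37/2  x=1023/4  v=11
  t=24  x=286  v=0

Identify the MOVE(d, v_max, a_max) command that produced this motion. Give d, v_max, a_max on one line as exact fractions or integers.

d=286 v_max=22 a_max=2

final state: t=24, x=286, v=0 → d = 286
a_max = (5/2−0)/(5/4−0) = 2
max v = 22 over t∈[11,13] → v_max = 22
check: 22·(11+2) = 286 ✓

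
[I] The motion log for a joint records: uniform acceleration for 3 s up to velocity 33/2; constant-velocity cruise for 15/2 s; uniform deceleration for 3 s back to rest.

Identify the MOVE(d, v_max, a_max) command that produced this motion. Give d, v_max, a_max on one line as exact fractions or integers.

a_max = (33/2)/3 = 11/2
d_a = ½·33/2·3 = 99/4; d_c = 33/2·15/2 = 495/4
d = 2·99/4 + 495/4 = 693/4
t_c = 15/2 > 0 ⇒ limit active, v_max = 33/2

d=693/4 v_max=33/2 a_max=11/2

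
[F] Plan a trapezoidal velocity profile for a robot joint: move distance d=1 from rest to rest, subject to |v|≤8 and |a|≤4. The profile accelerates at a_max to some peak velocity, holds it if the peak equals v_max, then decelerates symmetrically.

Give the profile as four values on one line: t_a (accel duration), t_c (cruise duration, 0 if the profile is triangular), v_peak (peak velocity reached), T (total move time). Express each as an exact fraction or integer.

t_a=1/2 t_c=0 v_peak=2 T=1

v_max²/a_max = 8²/4 = 16
1 < 16 so t_c = 0
v_peak = √(1·4) = √4 = 2
t_a = 2/4 = 1/2; t_c = 0
T = 2·1/2 = 1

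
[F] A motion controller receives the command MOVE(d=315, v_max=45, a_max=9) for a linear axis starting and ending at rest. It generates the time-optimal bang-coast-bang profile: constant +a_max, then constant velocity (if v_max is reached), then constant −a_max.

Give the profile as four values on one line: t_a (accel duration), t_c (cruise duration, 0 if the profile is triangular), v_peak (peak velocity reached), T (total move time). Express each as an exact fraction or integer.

t_a=5 t_c=2 v_peak=45 T=12

(v_max)²/a_max = 45²/9 = 225
315 ≥ 225 so v_max reached
t_a = 45/9 = 5; v_peak = 45
d_cruise = 315 − 225 = 90; t_c = 90/45 = 2
T = 2·5 + 2 = 12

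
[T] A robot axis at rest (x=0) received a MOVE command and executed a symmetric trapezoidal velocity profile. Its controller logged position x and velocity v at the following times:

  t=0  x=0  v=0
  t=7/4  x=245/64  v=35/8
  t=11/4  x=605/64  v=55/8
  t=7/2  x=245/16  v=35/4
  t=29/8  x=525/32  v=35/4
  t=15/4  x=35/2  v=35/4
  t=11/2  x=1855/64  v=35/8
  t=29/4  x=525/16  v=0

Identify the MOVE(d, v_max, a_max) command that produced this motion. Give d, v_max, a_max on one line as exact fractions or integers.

d=525/16 v_max=35/4 a_max=5/2

final state: t=29/4, x=525/16, v=0 → d = 525/16
a_max = (35/8−0)/(7/4−0) = 5/2
max v = 35/4 over t∈[7/2,15/4] → v_max = 35/4
check: 35/4·(7/2+1/4) = 525/16 ✓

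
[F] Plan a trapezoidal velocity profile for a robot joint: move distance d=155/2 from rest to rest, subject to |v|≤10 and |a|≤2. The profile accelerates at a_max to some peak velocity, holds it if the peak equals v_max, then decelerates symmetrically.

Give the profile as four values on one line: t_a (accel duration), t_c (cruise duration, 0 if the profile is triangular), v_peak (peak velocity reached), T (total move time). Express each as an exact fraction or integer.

vₘ²/aₘ = 10²/2 = 50
155/2 ≥ 50 so v_max reached
t_a = 10/2 = 5; v_peak = 10
d_cruise = 155/2 − 50 = 55/2; t_c = (55/2)/10 = 11/4
T = 2·5 + 11/4 = 51/4

t_a=5 t_c=11/4 v_peak=10 T=51/4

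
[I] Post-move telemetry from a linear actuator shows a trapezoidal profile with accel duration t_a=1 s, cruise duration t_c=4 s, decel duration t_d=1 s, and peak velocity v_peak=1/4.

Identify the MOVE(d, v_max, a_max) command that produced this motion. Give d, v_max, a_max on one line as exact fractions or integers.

d=5/4 v_max=1/4 a_max=1/4

a_max = (1/4)/1 = 1/4
d_a = ½·1/4·1 = 1/8; d_c = 1/4·4 = 1
d = 2·1/8 + 1 = 5/4
t_c = 4 > 0 so v_max = 1/4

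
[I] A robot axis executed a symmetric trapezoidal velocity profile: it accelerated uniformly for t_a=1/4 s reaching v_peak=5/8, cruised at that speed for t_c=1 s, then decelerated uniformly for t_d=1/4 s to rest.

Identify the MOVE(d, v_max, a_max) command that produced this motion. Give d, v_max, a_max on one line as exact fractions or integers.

a_max = (5/8)/(1/4) = 5/2
d_a = ½·5/8·1/4 = 5/64; d_c = 5/8·1 = 5/8
d = 2·5/64 + 5/8 = 25/32
t_c = 1 > 0 so v_max = 5/8

d=25/32 v_max=5/8 a_max=5/2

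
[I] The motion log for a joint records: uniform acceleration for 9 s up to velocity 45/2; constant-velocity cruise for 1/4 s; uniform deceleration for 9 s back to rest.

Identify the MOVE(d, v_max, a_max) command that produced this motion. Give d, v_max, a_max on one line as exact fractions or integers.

a_max = (45/2)/9 = 5/2
d_a = ½·45/2·9 = 405/4; d_c = 45/2·1/4 = 45/8
d = 2·405/4 + 45/8 = 1665/8
t_c = 1/4 > 0 so v_max = 45/2

d=1665/8 v_max=45/2 a_max=5/2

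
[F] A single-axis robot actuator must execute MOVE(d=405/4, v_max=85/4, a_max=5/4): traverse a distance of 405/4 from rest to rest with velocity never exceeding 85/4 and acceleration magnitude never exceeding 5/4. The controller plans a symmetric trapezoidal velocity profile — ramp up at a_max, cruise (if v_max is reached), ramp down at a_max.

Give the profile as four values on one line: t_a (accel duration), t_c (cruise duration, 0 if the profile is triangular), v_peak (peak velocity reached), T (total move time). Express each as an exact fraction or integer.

(v_max)²/a_max = (85/4)²/(5/4) = 1445/4
405/4 < 1445/4 so t_c = 0
v_peak = √(405/4·5/4) = √(2025/16) = 45/4
t_a = (45/4)/(5/4) = 9; t_c = 0
T = 2·9 = 18

t_a=9 t_c=0 v_peak=45/4 T=18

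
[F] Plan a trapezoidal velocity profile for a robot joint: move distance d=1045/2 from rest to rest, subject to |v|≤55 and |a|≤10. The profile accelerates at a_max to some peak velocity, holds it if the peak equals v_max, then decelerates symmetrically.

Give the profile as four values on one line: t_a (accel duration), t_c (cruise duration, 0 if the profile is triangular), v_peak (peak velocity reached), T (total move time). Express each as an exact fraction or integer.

t_a=11/2 t_c=4 v_peak=55 T=15

vₘ²/aₘ = 55²/10 = 605/2
1045/2 ≥ 605/2 ⇒ cruise phase
t_a = 55/10 = 11/2; v_peak = 55
d_cruise = 1045/2 − 605/2 = 220; t_c = 220/55 = 4
T = 2·11/2 + 4 = 15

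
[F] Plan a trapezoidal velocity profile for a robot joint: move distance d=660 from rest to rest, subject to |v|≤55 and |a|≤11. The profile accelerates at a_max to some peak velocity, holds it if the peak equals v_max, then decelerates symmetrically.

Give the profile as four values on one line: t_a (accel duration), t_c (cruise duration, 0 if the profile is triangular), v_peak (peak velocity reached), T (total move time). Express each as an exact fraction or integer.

v_max²/a_max = 55²/11 = 275
660 ≥ 275 ⇒ cruise phase
t_a = 55/11 = 5; v_peak = 55
d_cruise = 660 − 275 = 385; t_c = 385/55 = 7
T = 2·5 + 7 = 17

t_a=5 t_c=7 v_peak=55 T=17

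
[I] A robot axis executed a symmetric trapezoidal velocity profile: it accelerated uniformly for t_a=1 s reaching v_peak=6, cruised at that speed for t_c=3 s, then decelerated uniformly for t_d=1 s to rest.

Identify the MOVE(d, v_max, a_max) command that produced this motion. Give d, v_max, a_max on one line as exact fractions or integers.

a_max = 6/1 = 6
d_a = ½·6·1 = 3; d_c = 6·3 = 18
d = 2·3 + 18 = 24
t_c = 3 > 0 → v_max = v_peak = 6

d=24 v_max=6 a_max=6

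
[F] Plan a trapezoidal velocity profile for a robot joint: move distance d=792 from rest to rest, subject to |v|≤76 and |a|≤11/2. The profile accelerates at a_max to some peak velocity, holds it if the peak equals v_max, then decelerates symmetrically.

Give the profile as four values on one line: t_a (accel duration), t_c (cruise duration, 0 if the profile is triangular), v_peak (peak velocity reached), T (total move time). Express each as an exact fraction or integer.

vₘ²/aₘ = 76²/(11/2) = 11552/11
792 < 11552/11 → triangular
v_peak = √(792·11/2) = √4356 = 66
t_a = 66/(11/2) = 12; t_c = 0
T = 2·12 = 24

t_a=12 t_c=0 v_peak=66 T=24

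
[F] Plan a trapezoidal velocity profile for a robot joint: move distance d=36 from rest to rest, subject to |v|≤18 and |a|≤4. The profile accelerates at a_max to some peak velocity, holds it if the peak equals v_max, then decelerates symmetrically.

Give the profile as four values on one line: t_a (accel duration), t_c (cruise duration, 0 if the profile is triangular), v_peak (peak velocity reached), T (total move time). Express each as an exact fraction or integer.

t_a=3 t_c=0 v_peak=12 T=6

(v_max)²/a_max = 18²/4 = 81
36 < 81 ⇒ no cruise
v_peak = √(36·4) = √144 = 12
t_a = 12/4 = 3; t_c = 0
T = 2·3 = 6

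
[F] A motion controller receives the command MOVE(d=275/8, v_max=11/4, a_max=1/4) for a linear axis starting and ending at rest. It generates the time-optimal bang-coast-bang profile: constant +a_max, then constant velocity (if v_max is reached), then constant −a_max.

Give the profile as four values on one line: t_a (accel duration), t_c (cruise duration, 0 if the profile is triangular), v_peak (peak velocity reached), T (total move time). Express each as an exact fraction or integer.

t_a=11 t_c=3/2 v_peak=11/4 T=47/2

(v_max)²/a_max = (11/4)²/(1/4) = 121/4
275/8 ≥ 121/4 ⇒ cruise phase
t_a = (11/4)/(1/4) = 11; v_peak = 11/4
d_cruise = 275/8 − 121/4 = 33/8; t_c = (33/8)/(11/4) = 3/2
T = 2·11 + 3/2 = 47/2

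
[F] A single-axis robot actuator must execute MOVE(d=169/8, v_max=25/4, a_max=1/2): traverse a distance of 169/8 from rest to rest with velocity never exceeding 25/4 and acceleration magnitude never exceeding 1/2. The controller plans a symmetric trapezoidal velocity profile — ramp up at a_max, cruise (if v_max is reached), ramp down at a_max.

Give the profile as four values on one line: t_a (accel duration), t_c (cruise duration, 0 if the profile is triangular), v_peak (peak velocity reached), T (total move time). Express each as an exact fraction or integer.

t_a=13/2 t_c=0 v_peak=13/4 T=13

v_max²/a_max = (25/4)²/(1/2) = 625/8
169/8 < 625/8 so t_c = 0
v_peak = √(169/8·1/2) = √(169/16) = 13/4
t_a = (13/4)/(1/2) = 13/2; t_c = 0
T = 2·13/2 = 13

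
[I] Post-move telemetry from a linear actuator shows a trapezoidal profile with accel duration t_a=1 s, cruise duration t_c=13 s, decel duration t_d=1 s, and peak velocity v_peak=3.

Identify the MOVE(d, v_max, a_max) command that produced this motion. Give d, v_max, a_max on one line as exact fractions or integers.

a_max = 3/1 = 3
d_a = ½·3·1 = 3/2; d_c = 3·13 = 39
d = 2·3/2 + 39 = 42
t_c = 13 > 0 ⇒ limit active, v_max = 3

d=42 v_max=3 a_max=3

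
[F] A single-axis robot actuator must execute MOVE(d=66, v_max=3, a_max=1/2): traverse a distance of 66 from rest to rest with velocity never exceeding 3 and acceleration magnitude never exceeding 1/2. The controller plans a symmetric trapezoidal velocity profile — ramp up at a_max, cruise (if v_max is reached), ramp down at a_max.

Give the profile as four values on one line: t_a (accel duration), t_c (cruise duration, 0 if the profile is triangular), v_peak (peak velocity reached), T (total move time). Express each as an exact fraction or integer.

vₘ²/aₘ = 3²/(1/2) = 18
66 ≥ 18 ⇒ cruise phase
t_a = 3/(1/2) = 6; v_peak = 3
d_cruise = 66 − 18 = 48; t_c = 48/3 = 16
T = 2·6 + 16 = 28

t_a=6 t_c=16 v_peak=3 T=28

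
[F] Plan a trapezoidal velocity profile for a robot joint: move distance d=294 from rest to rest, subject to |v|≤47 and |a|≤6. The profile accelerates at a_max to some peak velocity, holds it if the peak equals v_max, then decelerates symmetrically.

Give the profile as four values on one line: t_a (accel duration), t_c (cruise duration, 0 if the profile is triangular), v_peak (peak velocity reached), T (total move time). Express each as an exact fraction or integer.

(v_max)²/a_max = 47²/6 = 2209/6
294 < 2209/6 so t_c = 0
v_peak = √(294·6) = √1764 = 42
t_a = 42/6 = 7; t_c = 0
T = 2·7 = 14

t_a=7 t_c=0 v_peak=42 T=14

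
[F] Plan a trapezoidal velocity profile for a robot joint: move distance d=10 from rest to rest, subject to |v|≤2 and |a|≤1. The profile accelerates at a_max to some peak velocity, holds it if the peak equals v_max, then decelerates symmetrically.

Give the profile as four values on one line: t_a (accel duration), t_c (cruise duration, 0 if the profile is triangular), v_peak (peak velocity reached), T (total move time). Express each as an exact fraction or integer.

t_a=2 t_c=3 v_peak=2 T=7

(v_max)²/a_max = 2²/1 = 4
10 ≥ 4 so v_max reached
t_a = 2/1 = 2; v_peak = 2
d_cruise = 10 − 4 = 6; t_c = 6/2 = 3
T = 2·2 + 3 = 7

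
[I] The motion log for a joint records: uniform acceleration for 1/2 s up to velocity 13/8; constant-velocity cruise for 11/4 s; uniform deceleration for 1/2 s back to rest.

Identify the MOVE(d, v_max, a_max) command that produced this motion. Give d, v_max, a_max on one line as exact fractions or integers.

a_max = (13/8)/(1/2) = 13/4
d_a = ½·13/8·1/2 = 13/32; d_c = 13/8·11/4 = 143/32
d = 2·13/32 + 143/32 = 169/32
t_c = 11/4 > 0 ⇒ limit active, v_max = 13/8

d=169/32 v_max=13/8 a_max=13/4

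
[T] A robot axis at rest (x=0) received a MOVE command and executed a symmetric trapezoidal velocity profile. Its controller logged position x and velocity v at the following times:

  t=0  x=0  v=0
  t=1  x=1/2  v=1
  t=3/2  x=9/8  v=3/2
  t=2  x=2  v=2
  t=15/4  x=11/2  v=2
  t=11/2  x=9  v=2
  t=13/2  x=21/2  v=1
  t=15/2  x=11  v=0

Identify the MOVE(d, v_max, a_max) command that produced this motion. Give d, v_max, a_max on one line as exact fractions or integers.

final state: t=15/2, x=11, v=0 → d = 11
a_max = (1−0)/(1−0) = 1
max v = 2 over t∈[2,11/2] → v_max = 2
check: 2·(2+7/2) = 11 ✓

d=11 v_max=2 a_max=1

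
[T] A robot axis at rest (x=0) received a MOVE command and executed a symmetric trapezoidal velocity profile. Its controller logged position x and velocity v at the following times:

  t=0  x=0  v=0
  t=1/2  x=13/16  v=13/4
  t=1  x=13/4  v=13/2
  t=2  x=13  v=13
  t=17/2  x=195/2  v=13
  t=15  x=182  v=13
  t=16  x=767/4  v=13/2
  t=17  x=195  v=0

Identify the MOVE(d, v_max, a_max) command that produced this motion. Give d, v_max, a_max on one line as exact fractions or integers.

final state: t=17, x=195, v=0 → d = 195
a_max = (13/4−0)/(1/2−0) = 13/2
max v = 13 over t∈[2,15] → v_max = 13
check: 13·(2+13) = 195 ✓

d=195 v_max=13 a_max=13/2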